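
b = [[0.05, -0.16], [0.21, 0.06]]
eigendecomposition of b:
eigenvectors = [[(0.02-0.66j), (0.02+0.66j)], [(-0.75+0j), (-0.75-0j)]]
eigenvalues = [(0.06+0.18j), (0.06-0.18j)]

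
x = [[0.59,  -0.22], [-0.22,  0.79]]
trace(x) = 1.38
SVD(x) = [[-0.54, 0.84], [0.84, 0.54]] @ diag([0.9316609194718916, 0.44833908052810845]) @ [[-0.54, 0.84], [0.84, 0.54]]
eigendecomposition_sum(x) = [[0.32, 0.20], [0.2, 0.13]] + [[0.27, -0.42], [-0.42, 0.66]]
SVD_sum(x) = [[0.27, -0.42], [-0.42, 0.66]] + [[0.32, 0.20], [0.20, 0.13]]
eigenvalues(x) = [0.45, 0.93]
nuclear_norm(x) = 1.38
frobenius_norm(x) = 1.03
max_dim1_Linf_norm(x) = 0.79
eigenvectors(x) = [[-0.84,  0.54], [-0.54,  -0.84]]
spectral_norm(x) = 0.93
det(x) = 0.42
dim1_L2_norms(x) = [0.63, 0.82]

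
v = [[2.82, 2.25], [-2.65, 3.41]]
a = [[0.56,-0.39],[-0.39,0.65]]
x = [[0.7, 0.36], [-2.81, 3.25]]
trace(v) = 6.23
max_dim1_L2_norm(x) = 4.3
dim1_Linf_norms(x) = [0.7, 3.25]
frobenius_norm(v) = 5.63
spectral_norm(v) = 4.32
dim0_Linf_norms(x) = [2.81, 3.25]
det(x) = 3.29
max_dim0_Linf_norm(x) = 3.25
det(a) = 0.21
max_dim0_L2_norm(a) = 0.76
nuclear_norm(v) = 7.93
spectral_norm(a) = 1.00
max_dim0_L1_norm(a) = 1.04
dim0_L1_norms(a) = [0.95, 1.04]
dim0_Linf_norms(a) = [0.56, 0.65]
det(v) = 15.58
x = v @ a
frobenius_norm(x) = 4.37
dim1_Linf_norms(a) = [0.56, 0.65]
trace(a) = 1.21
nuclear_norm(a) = 1.21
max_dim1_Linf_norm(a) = 0.65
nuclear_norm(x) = 5.06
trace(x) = 3.95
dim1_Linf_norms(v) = [2.82, 3.41]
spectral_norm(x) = 4.30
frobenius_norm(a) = 1.02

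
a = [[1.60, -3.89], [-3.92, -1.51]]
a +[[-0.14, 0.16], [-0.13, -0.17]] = [[1.46, -3.73], [-4.05, -1.68]]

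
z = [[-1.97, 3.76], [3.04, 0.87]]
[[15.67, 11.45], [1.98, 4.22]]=z @ [[-0.47, 0.45], [3.92, 3.28]]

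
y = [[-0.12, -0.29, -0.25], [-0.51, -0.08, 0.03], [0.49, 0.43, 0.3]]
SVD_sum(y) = [[-0.26, -0.19, -0.12], [-0.32, -0.23, -0.15], [0.54, 0.39, 0.26]] + [[0.14, -0.1, -0.13],[-0.19, 0.15, 0.18],[-0.05, 0.04, 0.05]] + [[-0.00, 0.00, -0.0],  [-0.00, 0.00, -0.0],  [-0.0, 0.0, -0.00]]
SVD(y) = [[-0.38, 0.56, 0.73], [-0.47, -0.80, 0.37], [0.8, -0.2, 0.57]] @ diag([0.8940601364664832, 0.3795400279755754, 0.00241651522508587]) @ [[0.76, 0.55, 0.36],[0.64, -0.49, -0.59],[-0.15, 0.68, -0.72]]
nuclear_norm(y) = 1.28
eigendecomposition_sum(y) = [[-0.13,  -0.09,  -0.06], [-0.51,  -0.33,  -0.21], [0.52,  0.34,  0.22]] + [[-0.00, -0.00, -0.00], [0.02, 0.01, 0.01], [-0.02, -0.01, -0.02]] + [[0.02,  -0.2,  -0.19], [-0.02,  0.24,  0.23], [-0.01,  0.1,  0.10]]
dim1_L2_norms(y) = [0.4, 0.52, 0.72]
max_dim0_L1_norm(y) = 1.12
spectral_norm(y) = 0.89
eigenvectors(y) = [[0.18, 0.14, -0.61],[0.69, -0.68, 0.73],[-0.70, 0.72, 0.31]]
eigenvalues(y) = [-0.25, -0.01, 0.36]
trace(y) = 0.10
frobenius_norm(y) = 0.97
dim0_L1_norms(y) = [1.12, 0.8, 0.58]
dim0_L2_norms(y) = [0.72, 0.52, 0.39]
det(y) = 0.00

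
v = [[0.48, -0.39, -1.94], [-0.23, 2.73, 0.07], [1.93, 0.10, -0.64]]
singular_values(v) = [2.87, 2.38, 1.38]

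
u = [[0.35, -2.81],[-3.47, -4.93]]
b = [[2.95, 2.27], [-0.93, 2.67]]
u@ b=[[3.65,-6.71],  [-5.65,-21.04]]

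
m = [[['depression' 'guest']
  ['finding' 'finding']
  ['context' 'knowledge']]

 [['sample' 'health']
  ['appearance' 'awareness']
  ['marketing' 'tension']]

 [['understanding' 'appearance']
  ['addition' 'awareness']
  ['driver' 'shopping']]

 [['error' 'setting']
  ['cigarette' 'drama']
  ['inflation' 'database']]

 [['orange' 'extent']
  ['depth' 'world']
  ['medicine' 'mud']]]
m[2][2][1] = 'shopping'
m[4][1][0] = 'depth'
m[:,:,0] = [['depression', 'finding', 'context'], ['sample', 'appearance', 'marketing'], ['understanding', 'addition', 'driver'], ['error', 'cigarette', 'inflation'], ['orange', 'depth', 'medicine']]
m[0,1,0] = 'finding'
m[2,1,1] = 'awareness'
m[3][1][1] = 'drama'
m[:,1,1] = ['finding', 'awareness', 'awareness', 'drama', 'world']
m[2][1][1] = 'awareness'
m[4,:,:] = [['orange', 'extent'], ['depth', 'world'], ['medicine', 'mud']]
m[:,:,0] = [['depression', 'finding', 'context'], ['sample', 'appearance', 'marketing'], ['understanding', 'addition', 'driver'], ['error', 'cigarette', 'inflation'], ['orange', 'depth', 'medicine']]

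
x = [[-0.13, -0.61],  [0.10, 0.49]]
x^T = [[-0.13, 0.10], [-0.61, 0.49]]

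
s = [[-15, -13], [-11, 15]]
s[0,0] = -15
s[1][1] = 15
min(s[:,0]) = -15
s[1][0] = -11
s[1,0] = -11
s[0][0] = -15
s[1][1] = 15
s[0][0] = -15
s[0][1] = -13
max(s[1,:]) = 15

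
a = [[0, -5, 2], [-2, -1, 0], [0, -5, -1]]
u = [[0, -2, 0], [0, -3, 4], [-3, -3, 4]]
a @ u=[[-6, 9, -12], [0, 7, -4], [3, 18, -24]]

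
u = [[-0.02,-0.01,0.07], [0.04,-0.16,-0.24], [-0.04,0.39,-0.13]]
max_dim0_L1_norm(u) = 0.56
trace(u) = -0.31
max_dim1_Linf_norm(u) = 0.39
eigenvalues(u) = [(-0.02+0j), (-0.15+0.31j), (-0.15-0.31j)]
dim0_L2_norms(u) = [0.06, 0.42, 0.28]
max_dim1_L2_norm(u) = 0.41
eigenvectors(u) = [[0.99+0.00j,(0.08+0.14j),(0.08-0.14j)], [0.13+0.00j,0.04-0.61j,0.04+0.61j], [0.09+0.00j,-0.78+0.00j,-0.78-0.00j]]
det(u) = -0.00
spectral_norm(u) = 0.43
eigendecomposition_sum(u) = [[(-0.01-0j), -0.00+0.00j, -0.00+0.00j], [-0.00-0.00j, -0.00+0.00j, (-0+0j)], [(-0-0j), (-0+0j), -0.00+0.00j]] + [[(-0+0.01j),(-0-0.05j),(0.04-0j)], [0.02-0.01j,(-0.08+0.15j),-0.12-0.06j], [(-0.02-0.03j),(0.2+0.09j),(-0.06+0.16j)]] + [[-0.00-0.01j, -0.00+0.05j, (0.04+0j)], [(0.02+0.01j), (-0.08-0.15j), -0.12+0.06j], [(-0.02+0.03j), 0.20-0.09j, (-0.06-0.16j)]]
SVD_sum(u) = [[0.00, -0.02, 0.00], [0.02, -0.13, 0.02], [-0.05, 0.4, -0.05]] + [[-0.01,0.01,0.07], [0.03,-0.03,-0.26], [0.01,-0.01,-0.08]] + [[-0.01, -0.0, -0.00], [-0.0, -0.0, -0.0], [-0.00, -0.00, -0.00]]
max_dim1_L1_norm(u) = 0.56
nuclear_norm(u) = 0.72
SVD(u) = [[-0.04, -0.25, -0.97],[-0.31, 0.92, -0.23],[0.95, 0.30, -0.11]] @ diag([0.4265451454169986, 0.28041894171649406, 0.014981857287833326]) @ [[-0.12, 0.99, -0.12],[0.11, -0.11, -0.99],[0.99, 0.13, 0.09]]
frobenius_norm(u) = 0.51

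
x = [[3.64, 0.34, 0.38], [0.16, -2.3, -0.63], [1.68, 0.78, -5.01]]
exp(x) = [[40.76, 2.5, 1.59], [0.26, 0.11, -0.01], [7.87, 0.51, 0.31]]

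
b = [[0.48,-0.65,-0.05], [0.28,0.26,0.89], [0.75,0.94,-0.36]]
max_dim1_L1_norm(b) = 2.05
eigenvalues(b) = [(0.74+0.56j), (0.74-0.56j), (-1.1+0j)]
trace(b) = 0.38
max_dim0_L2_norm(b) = 1.17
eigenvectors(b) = [[(0.66+0j), 0.66-0.00j, -0.18+0.00j], [-0.26-0.54j, -0.26+0.54j, (-0.51+0j)], [(-0.01-0.46j), -0.01+0.46j, 0.84+0.00j]]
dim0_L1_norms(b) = [1.51, 1.85, 1.3]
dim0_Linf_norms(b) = [0.75, 0.94, 0.89]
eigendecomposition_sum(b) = [[(0.26+0.39j), (-0.26+0.25j), (-0.1+0.24j)], [0.21-0.37j, 0.31+0.11j, (0.23-0.01j)], [0.26-0.19j, (0.18+0.18j), (0.17+0.07j)]] + [[0.26-0.39j, (-0.26-0.25j), -0.10-0.24j],[(0.21+0.37j), 0.31-0.11j, 0.23+0.01j],[0.26+0.19j, (0.18-0.18j), (0.17-0.07j)]] + [[-0.05-0.00j, (-0.13+0j), 0.15-0.00j],[-0.14-0.00j, (-0.36+0j), 0.42-0.00j],[(0.22+0j), 0.59-0.00j, -0.69+0.00j]]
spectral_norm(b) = 1.29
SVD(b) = [[-0.24, -0.09, -0.97], [0.20, 0.97, -0.14], [0.95, -0.23, -0.21]] @ diag([1.2891706099254359, 0.9560108862724283, 0.7702482222200103]) @ [[0.51, 0.85, -0.12], [0.06, 0.1, 0.99], [-0.86, 0.51, -0.00]]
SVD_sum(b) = [[-0.15, -0.26, 0.04], [0.13, 0.22, -0.03], [0.62, 1.05, -0.14]] + [[-0.01,-0.01,-0.09], [0.05,0.09,0.92], [-0.01,-0.02,-0.22]] + [[0.64,-0.38,0.0], [0.09,-0.06,0.00], [0.14,-0.08,0.0]]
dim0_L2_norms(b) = [0.93, 1.17, 0.96]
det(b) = -0.95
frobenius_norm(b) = 1.78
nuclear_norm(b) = 3.02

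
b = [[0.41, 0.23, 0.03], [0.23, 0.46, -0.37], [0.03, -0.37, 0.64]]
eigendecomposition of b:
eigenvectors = [[-0.5, 0.83, -0.23], [0.72, 0.26, -0.65], [0.48, 0.49, 0.73]]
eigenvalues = [0.05, 0.5, 0.96]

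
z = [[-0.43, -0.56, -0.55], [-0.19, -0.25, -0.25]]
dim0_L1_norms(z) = [0.62, 0.81, 0.8]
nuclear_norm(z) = 0.98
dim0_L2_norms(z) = [0.47, 0.61, 0.6]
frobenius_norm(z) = 0.98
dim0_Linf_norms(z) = [0.43, 0.56, 0.55]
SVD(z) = [[-0.91, -0.41], [-0.41, 0.91]] @ diag([0.9808582421976539, 0.004136267995189666]) @ [[0.48, 0.63, 0.62], [0.62, 0.25, -0.74]]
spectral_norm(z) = 0.98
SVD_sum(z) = [[-0.43, -0.56, -0.55], [-0.19, -0.25, -0.25]] + [[-0.0, -0.0, 0.0],[0.0, 0.00, -0.0]]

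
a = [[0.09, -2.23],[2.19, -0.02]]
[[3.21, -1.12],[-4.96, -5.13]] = a@[[-2.28, -2.34],[-1.53, 0.41]]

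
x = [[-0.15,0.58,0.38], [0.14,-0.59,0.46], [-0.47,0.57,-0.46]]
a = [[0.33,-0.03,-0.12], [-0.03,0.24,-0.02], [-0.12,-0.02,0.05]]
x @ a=[[-0.11,0.14,0.03],  [0.01,-0.16,0.02],  [-0.12,0.16,0.02]]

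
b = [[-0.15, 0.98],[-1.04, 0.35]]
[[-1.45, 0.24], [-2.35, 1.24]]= b @ [[1.86, -1.17], [-1.19, 0.07]]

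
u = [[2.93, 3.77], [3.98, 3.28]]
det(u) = -5.39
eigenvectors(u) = [[-0.71, -0.68], [0.7, -0.73]]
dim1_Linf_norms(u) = [3.77, 3.98]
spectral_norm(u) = 6.99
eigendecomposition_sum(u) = [[-0.40, 0.38], [0.40, -0.37]] + [[3.33, 3.39], [3.58, 3.65]]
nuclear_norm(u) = 7.76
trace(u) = 6.21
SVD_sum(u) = [[3.33, 3.37], [3.61, 3.65]] + [[-0.40, 0.40], [0.37, -0.37]]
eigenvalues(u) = [-0.77, 6.98]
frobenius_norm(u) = 7.03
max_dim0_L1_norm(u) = 7.05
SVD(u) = [[-0.68, -0.73], [-0.73, 0.68]] @ diag([6.985724455139728, 0.772174745030378]) @ [[-0.70, -0.71], [0.71, -0.70]]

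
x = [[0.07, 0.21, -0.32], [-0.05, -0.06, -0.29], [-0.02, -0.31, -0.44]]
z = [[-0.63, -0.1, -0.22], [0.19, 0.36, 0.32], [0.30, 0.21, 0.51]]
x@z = [[-0.1,0.00,-0.11],[-0.07,-0.08,-0.16],[-0.18,-0.2,-0.32]]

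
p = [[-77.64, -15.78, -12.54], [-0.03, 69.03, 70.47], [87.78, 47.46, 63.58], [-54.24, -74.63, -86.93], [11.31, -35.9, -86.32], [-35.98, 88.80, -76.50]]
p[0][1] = -15.78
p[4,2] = -86.32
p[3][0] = -54.24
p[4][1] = -35.9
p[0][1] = -15.78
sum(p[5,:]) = -23.68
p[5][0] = -35.98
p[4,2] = -86.32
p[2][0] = 87.78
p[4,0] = 11.31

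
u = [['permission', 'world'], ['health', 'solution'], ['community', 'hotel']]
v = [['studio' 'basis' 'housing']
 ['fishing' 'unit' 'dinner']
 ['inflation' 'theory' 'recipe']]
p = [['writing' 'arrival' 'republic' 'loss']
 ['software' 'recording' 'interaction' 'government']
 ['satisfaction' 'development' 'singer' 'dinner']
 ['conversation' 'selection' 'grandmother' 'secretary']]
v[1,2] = 'dinner'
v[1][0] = 'fishing'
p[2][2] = 'singer'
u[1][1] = 'solution'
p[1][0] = 'software'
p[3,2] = 'grandmother'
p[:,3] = ['loss', 'government', 'dinner', 'secretary']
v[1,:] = ['fishing', 'unit', 'dinner']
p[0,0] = 'writing'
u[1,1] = 'solution'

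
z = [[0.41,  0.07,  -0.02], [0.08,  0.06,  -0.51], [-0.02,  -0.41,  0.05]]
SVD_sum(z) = [[0.09, 0.09, -0.17], [0.19, 0.2, -0.38], [-0.09, -0.10, 0.18]] + [[0.15, 0.15, 0.16],[-0.13, -0.12, -0.13],[-0.12, -0.12, -0.13]] + [[0.17, -0.17, -0.0], [0.02, -0.02, -0.0], [0.19, -0.20, -0.00]]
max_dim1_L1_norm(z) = 0.65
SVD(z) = [[-0.38, -0.65, -0.65],  [-0.83, 0.55, -0.06],  [0.40, 0.52, -0.75]] @ diag([0.5623325869421575, 0.4052860384208079, 0.3660946444897931]) @ [[-0.41, -0.43, 0.81], [-0.58, -0.56, -0.59], [-0.70, 0.71, 0.02]]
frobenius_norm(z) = 0.78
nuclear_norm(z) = 1.33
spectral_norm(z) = 0.56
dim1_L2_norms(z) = [0.42, 0.52, 0.41]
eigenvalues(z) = [0.55, 0.38, -0.4]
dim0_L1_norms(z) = [0.51, 0.54, 0.58]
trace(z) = 0.52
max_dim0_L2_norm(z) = 0.51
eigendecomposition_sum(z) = [[0.11,0.15,-0.16], [0.17,0.23,-0.24], [-0.15,-0.2,0.21]] + [[0.3, -0.09, 0.12], [-0.10, 0.03, -0.04], [0.11, -0.03, 0.05]] + [[-0.0, 0.01, 0.01], [0.01, -0.20, -0.22], [0.01, -0.18, -0.2]]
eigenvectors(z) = [[0.44,  0.89,  -0.05], [0.68,  -0.31,  0.74], [-0.58,  0.33,  0.67]]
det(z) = -0.08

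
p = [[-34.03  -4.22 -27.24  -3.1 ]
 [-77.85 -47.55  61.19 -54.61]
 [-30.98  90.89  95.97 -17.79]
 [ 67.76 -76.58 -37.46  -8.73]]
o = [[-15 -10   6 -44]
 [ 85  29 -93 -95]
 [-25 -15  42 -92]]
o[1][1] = 29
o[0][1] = -10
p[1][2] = 61.19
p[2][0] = -30.98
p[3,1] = -76.58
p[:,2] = [-27.24, 61.19, 95.97, -37.46]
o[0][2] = 6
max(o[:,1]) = 29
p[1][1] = -47.55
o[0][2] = 6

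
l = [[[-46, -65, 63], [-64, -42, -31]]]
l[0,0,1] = -65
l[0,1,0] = -64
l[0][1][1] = -42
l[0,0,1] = -65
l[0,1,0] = -64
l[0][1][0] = -64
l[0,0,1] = -65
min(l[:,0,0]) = -46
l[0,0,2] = 63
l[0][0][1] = -65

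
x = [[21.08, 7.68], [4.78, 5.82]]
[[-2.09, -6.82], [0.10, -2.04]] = x @ [[-0.15, -0.28],[0.14, -0.12]]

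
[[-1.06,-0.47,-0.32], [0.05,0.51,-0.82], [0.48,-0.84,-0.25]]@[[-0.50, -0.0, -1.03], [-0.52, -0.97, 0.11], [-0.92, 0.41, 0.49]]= [[1.07, 0.32, 0.88], [0.46, -0.83, -0.4], [0.43, 0.71, -0.71]]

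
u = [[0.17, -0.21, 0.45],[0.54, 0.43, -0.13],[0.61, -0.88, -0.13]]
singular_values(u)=[1.11, 0.71, 0.46]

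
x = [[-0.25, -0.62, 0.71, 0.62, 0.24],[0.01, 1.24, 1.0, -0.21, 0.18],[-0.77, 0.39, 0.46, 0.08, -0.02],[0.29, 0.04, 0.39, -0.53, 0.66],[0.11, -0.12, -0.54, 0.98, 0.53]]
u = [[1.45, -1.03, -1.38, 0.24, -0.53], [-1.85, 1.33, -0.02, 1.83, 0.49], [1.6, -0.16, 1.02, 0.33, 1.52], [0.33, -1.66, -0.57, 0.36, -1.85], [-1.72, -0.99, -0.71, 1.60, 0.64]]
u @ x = [[0.70, -2.64, -0.26, 0.36, 0.07], [1.08, 2.80, 0.46, -1.92, 1.26], [-0.92, -0.96, 0.75, 2.42, 1.36], [0.24, -2.25, -0.55, -1.50, -0.95], [1.50, -0.45, -2.26, -1.14, 0.82]]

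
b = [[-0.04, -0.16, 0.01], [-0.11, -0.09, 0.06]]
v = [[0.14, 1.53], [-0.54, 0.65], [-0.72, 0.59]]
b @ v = [[0.07, -0.16],[-0.01, -0.19]]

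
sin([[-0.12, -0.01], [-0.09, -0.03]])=[[-0.12,-0.01],[-0.09,-0.03]]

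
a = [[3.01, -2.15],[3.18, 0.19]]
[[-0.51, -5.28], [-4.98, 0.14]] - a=[[-3.52, -3.13], [-8.16, -0.05]]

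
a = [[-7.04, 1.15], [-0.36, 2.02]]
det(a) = -13.81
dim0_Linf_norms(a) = [7.04, 2.02]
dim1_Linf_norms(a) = [7.04, 2.02]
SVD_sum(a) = [[-7.00, 1.34], [-0.72, 0.14]] + [[-0.04, -0.19], [0.36, 1.88]]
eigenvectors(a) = [[-1.0,-0.13], [-0.04,-0.99]]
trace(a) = -5.02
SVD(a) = [[-0.99, -0.1], [-0.10, 0.99]] @ diag([7.1682810214733035, 1.926096362383164]) @ [[0.98, -0.19], [0.19, 0.98]]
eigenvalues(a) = [-6.99, 1.97]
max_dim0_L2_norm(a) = 7.05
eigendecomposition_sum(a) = [[-7.03, 0.90], [-0.28, 0.04]] + [[-0.01, 0.25],[-0.08, 1.98]]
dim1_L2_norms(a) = [7.13, 2.05]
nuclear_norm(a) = 9.09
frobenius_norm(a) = 7.42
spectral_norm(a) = 7.17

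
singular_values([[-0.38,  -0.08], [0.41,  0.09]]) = [0.57, 0.0]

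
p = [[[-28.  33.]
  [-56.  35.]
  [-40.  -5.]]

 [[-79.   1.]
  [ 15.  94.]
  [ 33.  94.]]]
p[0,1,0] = -56.0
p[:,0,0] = [-28.0, -79.0]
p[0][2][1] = -5.0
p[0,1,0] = -56.0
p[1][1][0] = 15.0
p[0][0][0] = -28.0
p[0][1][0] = -56.0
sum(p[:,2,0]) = -7.0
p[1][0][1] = 1.0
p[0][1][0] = -56.0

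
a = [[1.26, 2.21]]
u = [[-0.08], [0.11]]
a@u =[[0.14]]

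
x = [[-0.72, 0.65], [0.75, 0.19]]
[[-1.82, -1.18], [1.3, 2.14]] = x @ [[1.91, 2.59], [-0.69, 1.06]]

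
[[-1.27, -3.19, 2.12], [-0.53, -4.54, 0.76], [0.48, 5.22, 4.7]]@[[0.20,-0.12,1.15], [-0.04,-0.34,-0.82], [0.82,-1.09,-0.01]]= [[1.61, -1.07, 1.13], [0.7, 0.78, 3.11], [3.74, -6.96, -3.78]]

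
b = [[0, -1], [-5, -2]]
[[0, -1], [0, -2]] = b @ [[0, 0], [0, 1]]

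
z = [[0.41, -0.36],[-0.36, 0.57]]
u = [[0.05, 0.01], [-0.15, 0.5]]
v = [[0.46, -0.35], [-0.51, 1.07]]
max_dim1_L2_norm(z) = 0.67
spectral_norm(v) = 1.30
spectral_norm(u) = 0.52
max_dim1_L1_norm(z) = 0.93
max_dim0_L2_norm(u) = 0.5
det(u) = 0.03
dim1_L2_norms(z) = [0.55, 0.67]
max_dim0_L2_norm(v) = 1.13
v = u + z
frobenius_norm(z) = 0.87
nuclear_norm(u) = 0.57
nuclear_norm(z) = 0.98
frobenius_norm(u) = 0.52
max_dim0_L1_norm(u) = 0.51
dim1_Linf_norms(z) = [0.41, 0.57]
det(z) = 0.10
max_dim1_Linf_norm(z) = 0.57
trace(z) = 0.98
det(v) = 0.31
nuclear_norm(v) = 1.54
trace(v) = 1.53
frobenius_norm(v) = 1.32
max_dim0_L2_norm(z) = 0.67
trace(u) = 0.55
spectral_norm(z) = 0.86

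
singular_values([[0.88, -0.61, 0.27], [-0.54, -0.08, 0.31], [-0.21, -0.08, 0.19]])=[1.17, 0.58, 0.01]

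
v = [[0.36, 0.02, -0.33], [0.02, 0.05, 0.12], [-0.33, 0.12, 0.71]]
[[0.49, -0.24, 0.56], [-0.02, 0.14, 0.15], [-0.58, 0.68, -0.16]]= v@[[1.06, 0.32, 1.9],[-0.04, 0.08, 1.28],[-0.32, 1.09, 0.44]]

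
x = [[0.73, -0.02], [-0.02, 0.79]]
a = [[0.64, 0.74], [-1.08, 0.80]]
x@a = [[0.49, 0.52],[-0.87, 0.62]]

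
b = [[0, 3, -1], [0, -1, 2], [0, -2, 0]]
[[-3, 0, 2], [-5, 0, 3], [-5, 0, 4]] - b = [[-3, -3, 3], [-5, 1, 1], [-5, 2, 4]]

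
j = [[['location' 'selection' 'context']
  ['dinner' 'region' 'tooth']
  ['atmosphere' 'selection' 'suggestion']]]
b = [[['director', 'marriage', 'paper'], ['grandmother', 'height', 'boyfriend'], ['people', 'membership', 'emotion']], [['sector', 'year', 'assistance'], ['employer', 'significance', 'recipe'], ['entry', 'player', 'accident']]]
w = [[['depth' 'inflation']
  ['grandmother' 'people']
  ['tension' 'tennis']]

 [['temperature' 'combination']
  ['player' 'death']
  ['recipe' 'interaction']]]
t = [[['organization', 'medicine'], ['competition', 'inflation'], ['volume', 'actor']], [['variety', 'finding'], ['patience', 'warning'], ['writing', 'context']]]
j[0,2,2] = 'suggestion'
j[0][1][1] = 'region'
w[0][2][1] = 'tennis'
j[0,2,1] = 'selection'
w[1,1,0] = 'player'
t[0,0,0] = 'organization'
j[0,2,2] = 'suggestion'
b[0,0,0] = 'director'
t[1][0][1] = 'finding'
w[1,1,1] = 'death'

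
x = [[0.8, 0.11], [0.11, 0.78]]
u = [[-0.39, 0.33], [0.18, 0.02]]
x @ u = [[-0.29, 0.27], [0.10, 0.05]]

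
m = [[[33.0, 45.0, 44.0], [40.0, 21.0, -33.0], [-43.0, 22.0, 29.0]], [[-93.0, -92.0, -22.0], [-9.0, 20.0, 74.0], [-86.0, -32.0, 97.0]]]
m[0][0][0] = 33.0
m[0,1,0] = 40.0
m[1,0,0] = -93.0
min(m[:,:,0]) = -93.0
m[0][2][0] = -43.0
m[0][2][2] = 29.0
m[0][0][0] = 33.0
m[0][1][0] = 40.0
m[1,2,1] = -32.0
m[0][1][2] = -33.0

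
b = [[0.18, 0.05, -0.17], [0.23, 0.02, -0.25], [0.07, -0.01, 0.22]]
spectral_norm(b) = 0.44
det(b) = -0.00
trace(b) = 0.42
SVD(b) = [[-0.56, 0.25, -0.79],[-0.77, 0.21, 0.61],[0.31, 0.95, 0.07]] @ diag([0.44041602099497135, 0.195537457489563, 0.028263601495106507]) @ [[-0.58,  -0.11,  0.81],[0.81,  0.04,  0.59],[0.09,  -0.99,  -0.06]]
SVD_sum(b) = [[0.14, 0.03, -0.20], [0.20, 0.04, -0.27], [-0.08, -0.01, 0.11]] + [[0.04, 0.0, 0.03], [0.03, 0.00, 0.02], [0.15, 0.01, 0.11]] + [[-0.00, 0.02, 0.00], [0.0, -0.02, -0.00], [0.0, -0.0, -0.0]]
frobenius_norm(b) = 0.48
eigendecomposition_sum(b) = [[-0.01-0.00j, 0.01-0.00j, 0.00-0.00j], [(0.04+0j), -0.03+0.00j, -0.01+0.00j], [0j, (-0+0j), -0.00+0.00j]] + [[(0.09+0.05j),0.02-0.01j,(-0.09+0.2j)],[0.10+0.07j,(0.03-0.01j),(-0.12+0.21j)],[0.03-0.05j,-0.00-0.01j,0.11+0.06j]] + [[0.09-0.05j, 0.02+0.01j, (-0.09-0.2j)], [(0.1-0.07j), 0.03+0.01j, -0.12-0.21j], [0.03+0.05j, -0.00+0.01j, 0.11-0.06j]]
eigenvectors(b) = [[-0.16+0.00j,(-0.62+0.07j),-0.62-0.07j], [0.98+0.00j,(-0.7+0j),(-0.7-0j)], [(0.08+0j),(0.02+0.35j),(0.02-0.35j)]]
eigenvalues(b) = [(-0.04+0j), (0.23+0.1j), (0.23-0.1j)]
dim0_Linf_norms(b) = [0.23, 0.05, 0.25]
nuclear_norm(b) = 0.66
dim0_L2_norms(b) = [0.3, 0.05, 0.37]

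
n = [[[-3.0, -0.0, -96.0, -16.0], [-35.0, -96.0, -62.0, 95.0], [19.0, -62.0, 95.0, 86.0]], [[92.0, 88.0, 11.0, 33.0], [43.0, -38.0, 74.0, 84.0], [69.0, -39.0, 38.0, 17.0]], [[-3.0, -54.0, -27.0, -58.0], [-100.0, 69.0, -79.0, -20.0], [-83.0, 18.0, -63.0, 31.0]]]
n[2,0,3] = -58.0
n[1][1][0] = 43.0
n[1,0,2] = 11.0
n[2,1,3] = -20.0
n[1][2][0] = 69.0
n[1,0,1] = 88.0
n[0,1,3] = 95.0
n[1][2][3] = 17.0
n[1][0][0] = 92.0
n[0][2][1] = -62.0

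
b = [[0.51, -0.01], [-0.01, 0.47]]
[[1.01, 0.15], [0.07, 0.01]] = b @ [[1.98,  0.3], [0.20,  0.03]]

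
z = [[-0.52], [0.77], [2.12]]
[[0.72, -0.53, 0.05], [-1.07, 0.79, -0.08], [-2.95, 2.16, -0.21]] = z@ [[-1.39,1.02,-0.1]]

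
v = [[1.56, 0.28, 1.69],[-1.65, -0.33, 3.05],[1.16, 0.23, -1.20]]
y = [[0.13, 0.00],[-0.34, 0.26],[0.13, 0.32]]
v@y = [[0.33, 0.61],[0.29, 0.89],[-0.08, -0.32]]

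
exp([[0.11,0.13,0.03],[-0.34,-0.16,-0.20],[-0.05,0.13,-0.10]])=[[1.09, 0.13, 0.02],[-0.32, 0.82, -0.18],[-0.07, 0.11, 0.89]]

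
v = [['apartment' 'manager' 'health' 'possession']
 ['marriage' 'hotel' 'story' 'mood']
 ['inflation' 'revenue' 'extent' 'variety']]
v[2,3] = 'variety'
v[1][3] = 'mood'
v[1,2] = 'story'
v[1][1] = 'hotel'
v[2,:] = ['inflation', 'revenue', 'extent', 'variety']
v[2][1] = 'revenue'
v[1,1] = 'hotel'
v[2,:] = ['inflation', 'revenue', 'extent', 'variety']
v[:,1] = ['manager', 'hotel', 'revenue']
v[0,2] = 'health'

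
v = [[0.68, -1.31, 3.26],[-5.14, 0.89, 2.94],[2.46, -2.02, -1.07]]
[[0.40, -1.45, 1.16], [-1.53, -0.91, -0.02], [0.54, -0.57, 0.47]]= v @ [[0.38, 0.14, 0.1], [0.14, 0.58, -0.24], [0.10, -0.24, 0.24]]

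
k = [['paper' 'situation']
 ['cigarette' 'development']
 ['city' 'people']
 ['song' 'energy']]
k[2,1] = 'people'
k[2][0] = 'city'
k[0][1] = 'situation'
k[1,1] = 'development'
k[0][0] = 'paper'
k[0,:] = ['paper', 'situation']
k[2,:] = ['city', 'people']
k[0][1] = 'situation'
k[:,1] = ['situation', 'development', 'people', 'energy']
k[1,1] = 'development'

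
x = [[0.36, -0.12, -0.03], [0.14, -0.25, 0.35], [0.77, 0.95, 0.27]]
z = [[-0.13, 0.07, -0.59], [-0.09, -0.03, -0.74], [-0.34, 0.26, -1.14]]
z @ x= [[-0.49,-0.56,-0.13], [-0.61,-0.68,-0.21], [-0.96,-1.11,-0.21]]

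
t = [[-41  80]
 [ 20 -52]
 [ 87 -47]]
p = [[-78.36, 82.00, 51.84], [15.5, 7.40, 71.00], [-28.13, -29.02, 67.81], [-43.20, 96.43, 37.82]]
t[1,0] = 20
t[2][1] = -47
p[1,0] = 15.5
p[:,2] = [51.84, 71.0, 67.81, 37.82]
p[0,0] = -78.36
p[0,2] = 51.84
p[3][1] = 96.43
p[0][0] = -78.36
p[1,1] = 7.4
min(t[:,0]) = -41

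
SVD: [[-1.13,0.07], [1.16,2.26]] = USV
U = [[-0.21, 0.98], [0.98, 0.21]]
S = [2.59, 1.02]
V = [[0.53, 0.85], [-0.85, 0.53]]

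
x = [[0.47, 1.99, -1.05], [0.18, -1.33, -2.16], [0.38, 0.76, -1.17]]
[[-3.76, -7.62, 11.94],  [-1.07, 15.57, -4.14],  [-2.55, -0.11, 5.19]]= x @ [[-2.27, -0.28, -5.85], [-0.9, -5.72, 6.14], [0.86, -3.71, -2.35]]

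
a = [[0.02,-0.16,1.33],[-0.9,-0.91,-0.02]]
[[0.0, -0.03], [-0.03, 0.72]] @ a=[[0.03, 0.03, 0.00], [-0.65, -0.65, -0.05]]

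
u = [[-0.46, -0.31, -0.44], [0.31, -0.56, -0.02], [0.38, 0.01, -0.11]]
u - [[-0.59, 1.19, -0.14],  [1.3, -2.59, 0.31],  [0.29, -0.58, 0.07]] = [[0.13, -1.50, -0.30], [-0.99, 2.03, -0.33], [0.09, 0.59, -0.18]]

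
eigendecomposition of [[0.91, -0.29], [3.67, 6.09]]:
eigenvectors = [[-0.80, 0.06], [0.59, -1.00]]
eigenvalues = [1.12, 5.88]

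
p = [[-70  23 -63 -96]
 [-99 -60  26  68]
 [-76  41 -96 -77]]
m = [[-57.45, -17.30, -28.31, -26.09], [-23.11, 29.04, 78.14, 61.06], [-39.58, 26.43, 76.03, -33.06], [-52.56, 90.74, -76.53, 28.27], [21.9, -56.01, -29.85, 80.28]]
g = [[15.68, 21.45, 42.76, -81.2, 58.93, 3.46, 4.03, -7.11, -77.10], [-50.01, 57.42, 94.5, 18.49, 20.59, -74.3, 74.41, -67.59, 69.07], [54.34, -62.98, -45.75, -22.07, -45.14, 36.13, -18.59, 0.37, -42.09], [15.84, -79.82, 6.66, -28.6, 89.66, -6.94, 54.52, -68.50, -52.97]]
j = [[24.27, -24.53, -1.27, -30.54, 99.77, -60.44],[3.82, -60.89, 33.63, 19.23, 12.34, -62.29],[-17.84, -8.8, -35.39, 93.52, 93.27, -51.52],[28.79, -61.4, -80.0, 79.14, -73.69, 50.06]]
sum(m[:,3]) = 110.46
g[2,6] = -18.59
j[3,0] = 28.79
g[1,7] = -67.59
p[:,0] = [-70, -99, -76]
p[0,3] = -96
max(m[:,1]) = 90.74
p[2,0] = -76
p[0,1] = 23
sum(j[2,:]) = 73.23999999999998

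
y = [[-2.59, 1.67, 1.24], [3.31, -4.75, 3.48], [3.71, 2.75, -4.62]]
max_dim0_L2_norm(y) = 5.92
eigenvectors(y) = [[-0.48, -0.59, 0.13], [-0.63, 0.68, -0.81], [-0.61, 0.44, 0.57]]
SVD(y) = [[0.04, 0.52, 0.85], [-0.75, -0.55, 0.37], [0.66, -0.65, 0.37]] @ diag([7.819547086470224, 6.096521335086522, 1.0107971969242335]) @ [[-0.02, 0.70, -0.72], [-0.92, 0.27, 0.29], [0.4, 0.66, 0.63]]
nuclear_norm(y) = 14.93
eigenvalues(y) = [1.16, -5.41, -7.71]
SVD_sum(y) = [[-0.01, 0.22, -0.23], [0.10, -4.08, 4.21], [-0.09, 3.6, -3.71]] + [[-2.93, 0.88, 0.92], [3.06, -0.92, -0.96], [3.65, -1.09, -1.15]] + [[0.34, 0.57, 0.55], [0.15, 0.25, 0.24], [0.15, 0.25, 0.24]]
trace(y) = -11.96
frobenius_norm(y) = 9.97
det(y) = 48.19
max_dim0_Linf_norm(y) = 4.75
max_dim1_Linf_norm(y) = 4.75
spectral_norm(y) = 7.82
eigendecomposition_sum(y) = [[0.49, 0.26, 0.26],[0.64, 0.34, 0.34],[0.62, 0.33, 0.33]] + [[-3.24, 0.75, 1.79], [3.68, -0.85, -2.03], [2.38, -0.55, -1.32]] + [[0.16, 0.66, -0.81], [-1.01, -4.23, 5.17], [0.71, 2.97, -3.63]]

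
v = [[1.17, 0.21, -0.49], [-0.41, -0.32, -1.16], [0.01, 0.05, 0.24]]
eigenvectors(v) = [[(0.96+0j), (0.24+0.03j), 0.24-0.03j], [-0.27+0.00j, -0.95+0.00j, (-0.95-0j)], [(-0+0j), (0.17+0.04j), (0.17-0.04j)]]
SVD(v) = [[-0.64,0.76,0.05], [-0.75,-0.64,0.18], [0.17,0.08,0.98]] @ diag([1.3052733961276108, 1.2750111196224794, 0.0028295230210044217]) @ [[-0.34, 0.09, 0.94], [0.91, 0.29, 0.30], [-0.25, 0.95, -0.18]]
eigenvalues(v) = [(1.11+0j), (-0.01+0.06j), (-0.01-0.06j)]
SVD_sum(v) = [[0.29,-0.07,-0.79], [0.33,-0.08,-0.91], [-0.08,0.02,0.21]] + [[0.88, 0.28, 0.3], [-0.74, -0.24, -0.25], [0.09, 0.03, 0.03]] + [[-0.00, 0.0, -0.0],[-0.00, 0.0, -0.0],[-0.00, 0.0, -0.0]]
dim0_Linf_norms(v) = [1.17, 0.32, 1.16]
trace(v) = 1.09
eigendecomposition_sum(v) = [[(1.15+0j),0.14+0.00j,-0.83-0.00j], [(-0.32+0j),-0.04+0.00j,(0.23+0j)], [-0.01+0.00j,-0.00+0.00j,0j]] + [[0.01+0.00j, 0.04+0.00j, 0.17+0.06j], [-0.04+0.00j, (-0.14+0.01j), -0.70-0.13j], [0.01+0.00j, 0.03+0.00j, (0.12+0.05j)]] + [[(0.01-0j), (0.04-0j), (0.17-0.06j)],[(-0.04-0j), (-0.14-0.01j), -0.70+0.13j],[0.01-0.00j, 0.03-0.00j, (0.12-0.05j)]]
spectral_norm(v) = 1.31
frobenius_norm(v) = 1.82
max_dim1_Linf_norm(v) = 1.17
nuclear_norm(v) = 2.58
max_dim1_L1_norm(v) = 1.89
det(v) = 0.00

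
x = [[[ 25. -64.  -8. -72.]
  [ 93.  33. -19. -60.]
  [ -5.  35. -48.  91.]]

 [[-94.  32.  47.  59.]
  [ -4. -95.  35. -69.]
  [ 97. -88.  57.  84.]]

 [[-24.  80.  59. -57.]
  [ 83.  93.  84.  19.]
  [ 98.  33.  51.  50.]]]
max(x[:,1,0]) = 93.0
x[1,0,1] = 32.0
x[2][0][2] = 59.0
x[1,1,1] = -95.0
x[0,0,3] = -72.0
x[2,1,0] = 83.0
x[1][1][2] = 35.0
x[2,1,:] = [83.0, 93.0, 84.0, 19.0]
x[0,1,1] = 33.0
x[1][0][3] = 59.0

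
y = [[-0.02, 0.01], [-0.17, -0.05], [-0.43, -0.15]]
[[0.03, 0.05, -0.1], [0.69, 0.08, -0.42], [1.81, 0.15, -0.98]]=y @ [[-3.03, -1.19, 3.36],[-3.41, 2.43, -3.07]]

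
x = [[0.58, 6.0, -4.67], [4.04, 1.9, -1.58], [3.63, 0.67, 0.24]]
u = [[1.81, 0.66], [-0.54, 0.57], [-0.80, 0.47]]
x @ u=[[1.55, 1.61], [7.55, 3.01], [6.02, 2.89]]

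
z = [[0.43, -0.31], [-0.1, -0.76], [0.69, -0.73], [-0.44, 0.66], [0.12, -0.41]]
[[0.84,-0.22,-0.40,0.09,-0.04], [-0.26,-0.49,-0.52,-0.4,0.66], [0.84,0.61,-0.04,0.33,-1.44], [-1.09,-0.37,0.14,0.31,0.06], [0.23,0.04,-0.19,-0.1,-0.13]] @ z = [[0.06,0.27], [-0.17,0.30], [-0.05,0.11], [-0.46,0.7], [-0.01,0.02]]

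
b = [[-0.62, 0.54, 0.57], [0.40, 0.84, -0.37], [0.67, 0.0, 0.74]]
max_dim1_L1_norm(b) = 1.73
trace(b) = 0.96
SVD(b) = [[0.59,0.66,-0.45],  [-0.64,0.73,0.23],  [0.49,0.15,0.86]] @ diag([1.0059145904135638, 0.9982504608731403, 0.9957569252381199]) @ [[-0.29, -0.21, 0.93],  [-0.02, 0.98, 0.22],  [0.96, -0.05, 0.29]]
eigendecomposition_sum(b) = [[-0.81+0.00j, 0.24+0.00j, (0.32-0j)],[(0.24-0j), (-0.07-0j), -0.09+0.00j],[(0.31-0j), (-0.09-0j), (-0.12+0j)]] + [[0.09+0.02j, (0.15-0.14j), 0.13+0.16j],[(0.08+0.2j), 0.45+0.10j, (-0.14+0.44j)],[0.18-0.10j, (0.05-0.44j), (0.43+0.09j)]] + [[0.09-0.02j,(0.15+0.14j),0.13-0.16j], [(0.08-0.2j),(0.45-0.1j),(-0.14-0.44j)], [0.18+0.10j,0.05+0.44j,(0.43-0.09j)]]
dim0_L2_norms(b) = [1.0, 1.0, 1.0]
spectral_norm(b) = 1.01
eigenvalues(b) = [(-1+0j), (0.98+0.2j), (0.98-0.2j)]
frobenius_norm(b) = 1.73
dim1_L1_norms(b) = [1.73, 1.61, 1.41]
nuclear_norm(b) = 3.00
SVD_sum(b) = [[-0.18,-0.13,0.56], [0.19,0.14,-0.60], [-0.14,-0.11,0.46]] + [[-0.01, 0.65, 0.15], [-0.01, 0.71, 0.16], [-0.0, 0.15, 0.03]] + [[-0.43, 0.02, -0.13],[0.22, -0.01, 0.07],[0.82, -0.04, 0.25]]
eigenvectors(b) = [[-0.90+0.00j, 0.17-0.26j, (0.17+0.26j)], [(0.27+0j), (0.69+0j), (0.69-0j)], [(0.35+0j), (-0.07-0.65j), -0.07+0.65j]]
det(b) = -1.00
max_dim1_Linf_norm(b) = 0.84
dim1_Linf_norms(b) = [0.62, 0.84, 0.74]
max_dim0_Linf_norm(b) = 0.84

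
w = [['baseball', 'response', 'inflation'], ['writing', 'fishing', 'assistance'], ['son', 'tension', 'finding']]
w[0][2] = 'inflation'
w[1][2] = 'assistance'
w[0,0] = 'baseball'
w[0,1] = 'response'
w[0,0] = 'baseball'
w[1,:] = ['writing', 'fishing', 'assistance']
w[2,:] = ['son', 'tension', 'finding']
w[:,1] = ['response', 'fishing', 'tension']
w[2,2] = 'finding'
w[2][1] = 'tension'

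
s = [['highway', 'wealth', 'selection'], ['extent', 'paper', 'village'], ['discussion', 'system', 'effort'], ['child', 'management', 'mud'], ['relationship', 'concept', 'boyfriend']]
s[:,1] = ['wealth', 'paper', 'system', 'management', 'concept']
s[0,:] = ['highway', 'wealth', 'selection']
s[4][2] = 'boyfriend'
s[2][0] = 'discussion'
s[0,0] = 'highway'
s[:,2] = ['selection', 'village', 'effort', 'mud', 'boyfriend']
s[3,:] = ['child', 'management', 'mud']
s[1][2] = 'village'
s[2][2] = 'effort'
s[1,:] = ['extent', 'paper', 'village']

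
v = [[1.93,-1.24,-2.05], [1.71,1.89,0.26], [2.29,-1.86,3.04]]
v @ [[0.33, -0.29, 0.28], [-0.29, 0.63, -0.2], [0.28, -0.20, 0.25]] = [[0.42, -0.93, 0.28], [0.09, 0.64, 0.17], [2.15, -2.44, 1.77]]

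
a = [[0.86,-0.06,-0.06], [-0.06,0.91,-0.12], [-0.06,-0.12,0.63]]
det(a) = 0.47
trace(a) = 2.40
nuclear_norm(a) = 2.40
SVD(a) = [[-0.36, -0.9, 0.26],[0.90, -0.26, 0.36],[-0.26, 0.36, 0.9]] @ diag([0.9679894031051929, 0.866785503823543, 0.5652250930712641]) @ [[-0.36, 0.90, -0.26], [-0.90, -0.26, 0.36], [0.26, 0.36, 0.9]]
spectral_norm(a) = 0.97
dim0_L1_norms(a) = [0.98, 1.09, 0.81]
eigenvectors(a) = [[0.26,0.90,0.36], [0.36,0.26,-0.90], [0.9,-0.36,0.26]]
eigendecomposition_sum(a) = [[0.04, 0.05, 0.13],[0.05, 0.07, 0.18],[0.13, 0.18, 0.46]] + [[0.7, 0.20, -0.28],[0.2, 0.06, -0.08],[-0.28, -0.08, 0.11]] + [[0.12, -0.31, 0.09], [-0.31, 0.78, -0.22], [0.09, -0.22, 0.06]]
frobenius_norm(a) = 1.42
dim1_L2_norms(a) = [0.86, 0.92, 0.64]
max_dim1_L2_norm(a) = 0.92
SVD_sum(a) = [[0.12, -0.31, 0.09],  [-0.31, 0.78, -0.22],  [0.09, -0.22, 0.06]] + [[0.70, 0.20, -0.28], [0.2, 0.06, -0.08], [-0.28, -0.08, 0.11]] + [[0.04, 0.05, 0.13], [0.05, 0.07, 0.18], [0.13, 0.18, 0.46]]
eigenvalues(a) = [0.57, 0.87, 0.97]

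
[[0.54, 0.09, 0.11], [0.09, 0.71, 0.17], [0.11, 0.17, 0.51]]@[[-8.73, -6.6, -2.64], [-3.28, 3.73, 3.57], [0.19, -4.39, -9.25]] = [[-4.99, -3.71, -2.12], [-3.08, 1.31, 0.72], [-1.42, -2.33, -4.4]]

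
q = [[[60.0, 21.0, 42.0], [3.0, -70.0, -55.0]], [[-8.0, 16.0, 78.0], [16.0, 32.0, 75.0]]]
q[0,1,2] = -55.0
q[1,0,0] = -8.0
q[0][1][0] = 3.0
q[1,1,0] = 16.0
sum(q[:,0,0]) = 52.0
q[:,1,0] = [3.0, 16.0]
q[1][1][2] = 75.0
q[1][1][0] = 16.0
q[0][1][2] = -55.0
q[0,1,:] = [3.0, -70.0, -55.0]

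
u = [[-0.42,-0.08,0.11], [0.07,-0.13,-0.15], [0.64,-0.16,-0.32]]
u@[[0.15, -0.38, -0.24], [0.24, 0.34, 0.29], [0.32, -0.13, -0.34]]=[[-0.05, 0.12, 0.04], [-0.07, -0.05, -0.00], [-0.04, -0.26, -0.09]]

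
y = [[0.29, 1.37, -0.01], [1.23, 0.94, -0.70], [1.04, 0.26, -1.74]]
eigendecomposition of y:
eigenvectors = [[-0.65, -0.75, -0.20],  [-0.72, 0.4, 0.32],  [-0.24, -0.52, 0.93]]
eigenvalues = [1.81, -0.45, -1.87]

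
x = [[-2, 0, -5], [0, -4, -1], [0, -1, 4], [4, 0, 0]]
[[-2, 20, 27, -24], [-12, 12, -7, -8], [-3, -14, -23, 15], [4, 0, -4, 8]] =x @[[1, 0, -1, 2], [3, -2, 3, 1], [0, -4, -5, 4]]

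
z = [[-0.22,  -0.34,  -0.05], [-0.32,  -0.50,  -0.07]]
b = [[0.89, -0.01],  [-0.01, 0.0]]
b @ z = [[-0.19, -0.3, -0.04], [0.0, 0.00, 0.0]]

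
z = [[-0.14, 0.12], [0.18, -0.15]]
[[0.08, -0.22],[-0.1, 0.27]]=z @ [[-1.28,-0.03], [-0.84,-1.83]]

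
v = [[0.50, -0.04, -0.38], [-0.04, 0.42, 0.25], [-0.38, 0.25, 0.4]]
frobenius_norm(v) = 1.00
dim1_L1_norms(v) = [0.92, 0.71, 1.03]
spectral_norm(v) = 0.92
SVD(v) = [[-0.64, -0.55, 0.53], [0.39, -0.83, -0.39], [0.66, -0.05, 0.75]] @ diag([0.9150979677224367, 0.40741794225006434, 0.0025159099725008986]) @ [[-0.64, 0.39, 0.66], [-0.55, -0.83, -0.05], [-0.53, 0.39, -0.75]]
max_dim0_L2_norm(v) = 0.63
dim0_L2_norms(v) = [0.63, 0.49, 0.61]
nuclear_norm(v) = 1.33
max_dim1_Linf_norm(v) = 0.5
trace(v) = 1.32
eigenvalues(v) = [0.92, 0.41, -0.0]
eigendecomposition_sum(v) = [[0.38,-0.23,-0.39], [-0.23,0.14,0.23], [-0.39,0.23,0.40]] + [[0.12, 0.19, 0.01],  [0.19, 0.28, 0.02],  [0.01, 0.02, 0.0]] + [[-0.0, 0.0, -0.0], [0.00, -0.00, 0.00], [-0.0, 0.0, -0.0]]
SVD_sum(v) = [[0.38, -0.23, -0.39],[-0.23, 0.14, 0.23],[-0.39, 0.23, 0.40]] + [[0.12, 0.19, 0.01], [0.19, 0.28, 0.02], [0.01, 0.02, 0.00]] + [[-0.0, 0.0, -0.0], [0.0, -0.00, 0.0], [-0.00, 0.0, -0.00]]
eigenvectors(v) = [[-0.64, 0.55, 0.53], [0.39, 0.83, -0.39], [0.66, 0.05, 0.75]]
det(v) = -0.00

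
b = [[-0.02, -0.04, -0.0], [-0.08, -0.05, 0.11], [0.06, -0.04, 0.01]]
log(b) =[[(-2.05+1.76j),-0.17+0.84j,-0.76-0.93j], [(0.8+3.08j),(-2.93+1.47j),(1.03-1.62j)], [(1.42+0.17j),(-0.79+0.08j),(-2.92-0.09j)]]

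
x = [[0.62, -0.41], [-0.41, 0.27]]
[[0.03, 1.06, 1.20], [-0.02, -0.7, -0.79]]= x @ [[-0.72, 2.65, 1.50],[-1.17, 1.43, -0.66]]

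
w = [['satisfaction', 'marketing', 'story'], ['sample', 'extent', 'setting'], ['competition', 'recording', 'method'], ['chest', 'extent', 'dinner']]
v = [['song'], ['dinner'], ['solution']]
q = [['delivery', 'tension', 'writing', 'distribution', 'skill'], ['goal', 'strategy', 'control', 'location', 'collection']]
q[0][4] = 'skill'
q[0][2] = 'writing'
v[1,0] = 'dinner'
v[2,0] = 'solution'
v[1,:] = ['dinner']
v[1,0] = 'dinner'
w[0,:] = ['satisfaction', 'marketing', 'story']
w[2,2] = 'method'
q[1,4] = 'collection'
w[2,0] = 'competition'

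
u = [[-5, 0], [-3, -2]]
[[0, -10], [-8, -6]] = u @ [[0, 2], [4, 0]]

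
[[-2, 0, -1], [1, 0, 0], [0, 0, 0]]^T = [[-2, 1, 0], [0, 0, 0], [-1, 0, 0]]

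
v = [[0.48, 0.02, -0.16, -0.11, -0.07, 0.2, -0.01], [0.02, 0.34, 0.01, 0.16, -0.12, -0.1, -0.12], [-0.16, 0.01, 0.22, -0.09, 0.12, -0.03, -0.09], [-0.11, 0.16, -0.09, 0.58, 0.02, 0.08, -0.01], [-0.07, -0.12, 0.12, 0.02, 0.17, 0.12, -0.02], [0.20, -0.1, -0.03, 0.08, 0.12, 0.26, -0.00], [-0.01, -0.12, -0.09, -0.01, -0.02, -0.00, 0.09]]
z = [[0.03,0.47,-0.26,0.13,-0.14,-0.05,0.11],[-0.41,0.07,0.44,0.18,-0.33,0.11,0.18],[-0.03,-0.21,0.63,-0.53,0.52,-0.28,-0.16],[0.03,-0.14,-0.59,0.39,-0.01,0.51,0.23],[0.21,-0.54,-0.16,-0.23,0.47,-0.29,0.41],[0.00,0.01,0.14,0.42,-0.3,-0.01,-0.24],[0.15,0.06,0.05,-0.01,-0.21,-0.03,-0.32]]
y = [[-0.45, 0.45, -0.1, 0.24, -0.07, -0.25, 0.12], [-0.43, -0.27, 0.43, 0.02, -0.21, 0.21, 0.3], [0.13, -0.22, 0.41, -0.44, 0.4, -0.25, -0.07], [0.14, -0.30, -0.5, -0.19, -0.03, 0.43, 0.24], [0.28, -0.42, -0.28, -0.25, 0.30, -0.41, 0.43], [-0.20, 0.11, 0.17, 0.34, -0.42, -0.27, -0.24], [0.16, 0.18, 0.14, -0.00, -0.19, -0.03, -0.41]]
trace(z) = 1.26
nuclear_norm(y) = 4.54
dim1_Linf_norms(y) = [0.45, 0.43, 0.44, 0.5, 0.43, 0.42, 0.41]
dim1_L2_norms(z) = [0.58, 0.74, 1.05, 0.91, 0.94, 0.59, 0.42]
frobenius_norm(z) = 2.06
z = v + y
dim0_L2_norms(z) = [0.49, 0.76, 1.03, 0.84, 0.87, 0.66, 0.67]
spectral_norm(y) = 1.32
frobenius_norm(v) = 1.11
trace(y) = -0.88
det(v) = 0.00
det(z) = -0.00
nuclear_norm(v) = 2.14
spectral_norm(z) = 1.42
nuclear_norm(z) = 4.40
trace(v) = 2.14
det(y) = 0.00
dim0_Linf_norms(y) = [0.45, 0.45, 0.5, 0.44, 0.42, 0.43, 0.43]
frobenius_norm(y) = 2.02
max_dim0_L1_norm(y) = 2.03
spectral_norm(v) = 0.71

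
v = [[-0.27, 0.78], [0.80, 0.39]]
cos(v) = [[0.67, -0.04], [-0.04, 0.64]]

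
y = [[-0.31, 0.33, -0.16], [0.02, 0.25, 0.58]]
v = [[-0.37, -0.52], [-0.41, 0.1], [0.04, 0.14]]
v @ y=[[0.1,-0.25,-0.24], [0.13,-0.11,0.12], [-0.01,0.05,0.07]]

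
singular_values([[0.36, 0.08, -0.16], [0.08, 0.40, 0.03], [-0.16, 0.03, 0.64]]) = [0.71, 0.45, 0.24]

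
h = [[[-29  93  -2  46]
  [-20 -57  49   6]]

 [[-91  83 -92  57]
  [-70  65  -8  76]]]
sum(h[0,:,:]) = 86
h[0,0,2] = -2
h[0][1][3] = 6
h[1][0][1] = 83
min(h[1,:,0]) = -91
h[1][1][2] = -8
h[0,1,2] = 49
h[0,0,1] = 93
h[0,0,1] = 93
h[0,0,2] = -2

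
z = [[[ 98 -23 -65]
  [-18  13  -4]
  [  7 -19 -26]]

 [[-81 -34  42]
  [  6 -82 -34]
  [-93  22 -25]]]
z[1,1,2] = -34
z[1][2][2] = -25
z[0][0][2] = -65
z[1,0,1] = -34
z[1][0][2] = 42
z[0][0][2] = -65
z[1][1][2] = -34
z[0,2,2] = -26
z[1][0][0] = -81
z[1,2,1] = 22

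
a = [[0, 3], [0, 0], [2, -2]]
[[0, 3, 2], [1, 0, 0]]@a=[[4, -4], [0, 3]]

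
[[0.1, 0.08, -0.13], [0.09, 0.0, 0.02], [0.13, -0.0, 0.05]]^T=[[0.1, 0.09, 0.13], [0.08, 0.00, -0.00], [-0.13, 0.02, 0.05]]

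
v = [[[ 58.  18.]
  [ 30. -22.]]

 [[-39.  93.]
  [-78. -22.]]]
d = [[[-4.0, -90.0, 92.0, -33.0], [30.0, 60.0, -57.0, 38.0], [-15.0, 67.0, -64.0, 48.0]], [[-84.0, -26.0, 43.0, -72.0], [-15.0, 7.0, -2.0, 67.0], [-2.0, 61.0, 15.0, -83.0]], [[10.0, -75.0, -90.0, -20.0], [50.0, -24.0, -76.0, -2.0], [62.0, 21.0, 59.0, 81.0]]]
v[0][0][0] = 58.0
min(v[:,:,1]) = -22.0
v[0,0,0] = 58.0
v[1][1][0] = -78.0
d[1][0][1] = -26.0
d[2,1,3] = -2.0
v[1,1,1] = -22.0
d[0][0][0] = -4.0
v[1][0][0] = -39.0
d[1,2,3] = -83.0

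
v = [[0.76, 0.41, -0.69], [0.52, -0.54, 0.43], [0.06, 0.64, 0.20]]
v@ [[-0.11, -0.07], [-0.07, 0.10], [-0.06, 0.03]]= [[-0.07, -0.03], [-0.05, -0.08], [-0.06, 0.07]]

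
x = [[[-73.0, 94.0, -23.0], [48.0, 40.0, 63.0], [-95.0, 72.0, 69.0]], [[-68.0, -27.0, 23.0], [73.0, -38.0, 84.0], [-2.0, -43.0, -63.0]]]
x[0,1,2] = 63.0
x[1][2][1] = -43.0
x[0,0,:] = [-73.0, 94.0, -23.0]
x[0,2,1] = 72.0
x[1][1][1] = -38.0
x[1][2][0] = -2.0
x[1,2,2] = -63.0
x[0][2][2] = 69.0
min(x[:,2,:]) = -95.0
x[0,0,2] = -23.0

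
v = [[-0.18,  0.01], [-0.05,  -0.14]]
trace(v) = -0.32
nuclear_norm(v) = 0.33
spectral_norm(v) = 0.19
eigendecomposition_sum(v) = [[(-0.09-0.15j), 0.00+0.08j],[(-0.02-0.4j), (-0.07+0.16j)]] + [[-0.09+0.15j, 0.00-0.08j],[-0.03+0.40j, -0.07-0.16j]]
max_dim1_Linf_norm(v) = 0.18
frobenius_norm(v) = 0.23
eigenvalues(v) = [(-0.16+0.01j), (-0.16-0.01j)]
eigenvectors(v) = [[(-0.37+0.18j), -0.37-0.18j], [-0.91+0.00j, -0.91-0.00j]]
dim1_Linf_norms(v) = [0.18, 0.14]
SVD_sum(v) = [[-0.16, -0.05], [-0.09, -0.03]] + [[-0.02,0.06],[0.04,-0.11]]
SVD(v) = [[-0.88, -0.47], [-0.47, 0.88]] @ diag([0.19107247720845896, 0.13450393471353517]) @ [[0.96,0.3], [0.30,-0.96]]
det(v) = 0.03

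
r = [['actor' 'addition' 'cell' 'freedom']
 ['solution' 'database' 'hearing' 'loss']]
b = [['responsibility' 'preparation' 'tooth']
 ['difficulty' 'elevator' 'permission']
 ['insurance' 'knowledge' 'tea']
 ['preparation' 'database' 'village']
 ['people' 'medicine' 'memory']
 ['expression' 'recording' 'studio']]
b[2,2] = 'tea'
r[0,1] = 'addition'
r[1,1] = 'database'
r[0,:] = ['actor', 'addition', 'cell', 'freedom']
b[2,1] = 'knowledge'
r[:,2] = ['cell', 'hearing']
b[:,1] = ['preparation', 'elevator', 'knowledge', 'database', 'medicine', 'recording']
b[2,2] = 'tea'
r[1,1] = 'database'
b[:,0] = ['responsibility', 'difficulty', 'insurance', 'preparation', 'people', 'expression']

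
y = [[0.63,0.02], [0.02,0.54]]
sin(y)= [[0.59, 0.02],[0.02, 0.51]]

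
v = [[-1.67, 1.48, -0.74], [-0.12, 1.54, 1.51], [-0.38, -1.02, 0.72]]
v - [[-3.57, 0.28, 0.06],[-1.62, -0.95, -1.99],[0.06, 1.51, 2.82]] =[[1.90, 1.2, -0.80], [1.50, 2.49, 3.5], [-0.44, -2.53, -2.10]]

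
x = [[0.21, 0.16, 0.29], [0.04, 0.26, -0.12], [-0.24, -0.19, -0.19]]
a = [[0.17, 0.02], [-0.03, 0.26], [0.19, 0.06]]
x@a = [[0.09, 0.06], [-0.02, 0.06], [-0.07, -0.07]]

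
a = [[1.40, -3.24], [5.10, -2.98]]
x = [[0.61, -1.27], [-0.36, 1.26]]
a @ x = [[2.02, -5.86], [4.18, -10.23]]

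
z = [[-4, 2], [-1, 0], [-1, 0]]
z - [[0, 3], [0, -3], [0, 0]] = [[-4, -1], [-1, 3], [-1, 0]]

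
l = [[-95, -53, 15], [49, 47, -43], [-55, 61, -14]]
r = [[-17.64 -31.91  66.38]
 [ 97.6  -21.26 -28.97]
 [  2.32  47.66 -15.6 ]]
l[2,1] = 61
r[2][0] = 2.32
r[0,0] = -17.64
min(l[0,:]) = -95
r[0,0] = -17.64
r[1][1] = -21.26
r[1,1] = -21.26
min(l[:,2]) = -43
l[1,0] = 49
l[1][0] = 49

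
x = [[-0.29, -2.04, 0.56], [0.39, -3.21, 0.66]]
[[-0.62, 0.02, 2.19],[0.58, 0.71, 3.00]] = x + [[-0.33, 2.06, 1.63], [0.19, 3.92, 2.34]]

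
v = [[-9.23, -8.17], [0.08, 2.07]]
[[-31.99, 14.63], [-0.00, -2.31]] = v @ [[3.59, -0.62], [-0.14, -1.09]]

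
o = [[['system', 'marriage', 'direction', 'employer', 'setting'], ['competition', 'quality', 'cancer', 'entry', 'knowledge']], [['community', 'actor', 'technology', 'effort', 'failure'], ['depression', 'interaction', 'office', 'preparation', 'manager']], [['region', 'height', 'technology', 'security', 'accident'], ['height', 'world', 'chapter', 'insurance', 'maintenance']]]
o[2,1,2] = 'chapter'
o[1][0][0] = 'community'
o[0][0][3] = 'employer'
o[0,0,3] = 'employer'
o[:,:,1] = [['marriage', 'quality'], ['actor', 'interaction'], ['height', 'world']]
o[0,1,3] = 'entry'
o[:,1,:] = [['competition', 'quality', 'cancer', 'entry', 'knowledge'], ['depression', 'interaction', 'office', 'preparation', 'manager'], ['height', 'world', 'chapter', 'insurance', 'maintenance']]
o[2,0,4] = 'accident'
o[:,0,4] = ['setting', 'failure', 'accident']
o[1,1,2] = 'office'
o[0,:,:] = [['system', 'marriage', 'direction', 'employer', 'setting'], ['competition', 'quality', 'cancer', 'entry', 'knowledge']]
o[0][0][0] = 'system'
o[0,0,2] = 'direction'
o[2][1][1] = 'world'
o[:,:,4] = [['setting', 'knowledge'], ['failure', 'manager'], ['accident', 'maintenance']]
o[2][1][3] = 'insurance'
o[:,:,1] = [['marriage', 'quality'], ['actor', 'interaction'], ['height', 'world']]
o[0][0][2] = 'direction'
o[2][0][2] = 'technology'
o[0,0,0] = 'system'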